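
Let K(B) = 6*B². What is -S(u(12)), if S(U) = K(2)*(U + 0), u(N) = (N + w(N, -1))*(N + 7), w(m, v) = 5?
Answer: -7752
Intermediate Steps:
u(N) = (5 + N)*(7 + N) (u(N) = (N + 5)*(N + 7) = (5 + N)*(7 + N))
S(U) = 24*U (S(U) = (6*2²)*(U + 0) = (6*4)*U = 24*U)
-S(u(12)) = -24*(35 + 12² + 12*12) = -24*(35 + 144 + 144) = -24*323 = -1*7752 = -7752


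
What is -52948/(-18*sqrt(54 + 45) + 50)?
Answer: 330925/3697 + 357399*sqrt(11)/3697 ≈ 410.14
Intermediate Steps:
-52948/(-18*sqrt(54 + 45) + 50) = -52948/(-54*sqrt(11) + 50) = -52948/(50 - 54*sqrt(11))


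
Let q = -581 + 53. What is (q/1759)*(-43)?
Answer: 22704/1759 ≈ 12.907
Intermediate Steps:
q = -528
(q/1759)*(-43) = -528/1759*(-43) = 22704/1759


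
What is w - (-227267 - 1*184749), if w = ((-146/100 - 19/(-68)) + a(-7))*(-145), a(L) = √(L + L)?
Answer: 140143643/340 - 145*I*√14 ≈ 4.1219e+5 - 542.54*I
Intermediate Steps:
a(L) = √2*√L (a(L) = √(2*L) = √2*√L)
w = 58203/340 - 145*I*√14 (w = ((-146/100 - 19/(-68)) + √2*√(-7))*(-145) = ((-146*1/100 - 19*(-1/68)) + √2*(I*√7))*(-145) = ((-73/50 + 19/68) + I*√14)*(-145) = (-2007/1700 + I*√14)*(-145) = 58203/340 - 145*I*√14 ≈ 171.19 - 542.54*I)
w - (-227267 - 1*184749) = (58203/340 - 145*I*√14) - (-227267 - 1*184749) = (58203/340 - 145*I*√14) - (-227267 - 184749) = (58203/340 - 145*I*√14) - 1*(-412016) = (58203/340 - 145*I*√14) + 412016 = 140143643/340 - 145*I*√14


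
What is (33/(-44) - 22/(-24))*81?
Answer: 27/2 ≈ 13.500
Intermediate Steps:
(33/(-44) - 22/(-24))*81 = (33*(-1/44) - 22*(-1/24))*81 = (-¾ + 11/12)*81 = (⅙)*81 = 27/2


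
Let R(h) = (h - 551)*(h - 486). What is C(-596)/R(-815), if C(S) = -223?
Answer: -223/1777166 ≈ -0.00012548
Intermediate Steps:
R(h) = (-551 + h)*(-486 + h)
C(-596)/R(-815) = -223/(267786 + (-815)² - 1037*(-815)) = -223/(267786 + 664225 + 845155) = -223/1777166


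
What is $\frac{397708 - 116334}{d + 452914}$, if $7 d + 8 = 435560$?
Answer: $\frac{984809}{1802975} \approx 0.54621$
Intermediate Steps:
$d = \frac{435552}{7}$ ($d = - \frac{8}{7} + \frac{1}{7} \cdot 435560 = - \frac{8}{7} + \frac{435560}{7} = \frac{435552}{7} \approx 62222.0$)
$\frac{397708 - 116334}{d + 452914} = \frac{397708 - 116334}{\frac{435552}{7} + 452914} = \frac{281374}{\frac{3605950}{7}} = 281374 \cdot \frac{7}{3605950} = \frac{984809}{1802975}$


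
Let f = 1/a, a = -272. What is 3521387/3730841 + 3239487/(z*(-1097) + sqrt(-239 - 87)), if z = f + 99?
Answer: -10448168377460944631149/361704106305266091905 - 26630022912*I*sqrt(326)/96949751089705 ≈ -28.886 - 0.0049594*I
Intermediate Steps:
f = -1/272 (f = 1/(-272) = -1/272 ≈ -0.0036765)
z = 26927/272 (z = -1/272 + 99 = 26927/272 ≈ 98.996)
3521387/3730841 + 3239487/(z*(-1097) + sqrt(-239 - 87)) = 3521387/3730841 + 3239487/((26927/272)*(-1097) + sqrt(-239 - 87)) = 3521387*(1/3730841) + 3239487/(-29538919/272 + sqrt(-326)) = 3521387/3730841 + 3239487/(-29538919/272 + I*sqrt(326))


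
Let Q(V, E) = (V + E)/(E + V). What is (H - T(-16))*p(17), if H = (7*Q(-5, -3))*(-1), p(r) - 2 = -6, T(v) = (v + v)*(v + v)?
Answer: 4124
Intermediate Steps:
T(v) = 4*v² (T(v) = (2*v)*(2*v) = 4*v²)
Q(V, E) = 1 (Q(V, E) = (E + V)/(E + V) = 1)
p(r) = -4 (p(r) = 2 - 6 = -4)
H = -7 (H = (7*1)*(-1) = 7*(-1) = -7)
(H - T(-16))*p(17) = (-7 - 4*(-16)²)*(-4) = (-7 - 4*256)*(-4) = (-7 - 1*1024)*(-4) = (-7 - 1024)*(-4) = -1031*(-4) = 4124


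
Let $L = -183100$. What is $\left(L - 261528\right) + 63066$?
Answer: $-381562$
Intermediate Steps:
$\left(L - 261528\right) + 63066 = \left(-183100 - 261528\right) + 63066 = -444628 + 63066 = -381562$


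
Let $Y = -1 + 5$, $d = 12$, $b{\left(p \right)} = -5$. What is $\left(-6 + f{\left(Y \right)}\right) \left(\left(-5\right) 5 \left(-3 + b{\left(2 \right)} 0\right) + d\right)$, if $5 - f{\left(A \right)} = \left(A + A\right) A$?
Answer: $-2871$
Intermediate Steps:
$Y = 4$
$f{\left(A \right)} = 5 - 2 A^{2}$ ($f{\left(A \right)} = 5 - \left(A + A\right) A = 5 - 2 A A = 5 - 2 A^{2}$)
$\left(-6 + f{\left(Y \right)}\right) \left(\left(-5\right) 5 \left(-3 + b{\left(2 \right)} 0\right) + d\right) = \left(-6 + \left(5 - 2 \cdot 4^{2}\right)\right) \left(\left(-5\right) 5 \left(-3 - 0\right) + 12\right) = \left(-6 + \left(5 - 32\right)\right) \left(- 25 \left(-3 + 0\right) + 12\right) = \left(-6 + \left(5 - 32\right)\right) \left(\left(-25\right) \left(-3\right) + 12\right) = \left(-6 - 27\right) \left(75 + 12\right) = \left(-33\right) 87 = -2871$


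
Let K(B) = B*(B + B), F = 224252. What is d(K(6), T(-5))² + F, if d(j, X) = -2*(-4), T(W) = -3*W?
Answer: 224316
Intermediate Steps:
K(B) = 2*B² (K(B) = B*(2*B) = 2*B²)
d(j, X) = 8
d(K(6), T(-5))² + F = 8² + 224252 = 64 + 224252 = 224316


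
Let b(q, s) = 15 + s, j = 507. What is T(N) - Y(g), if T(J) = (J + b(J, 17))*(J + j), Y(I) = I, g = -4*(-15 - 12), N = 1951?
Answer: 4874106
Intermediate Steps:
g = 108 (g = -4*(-27) = 108)
T(J) = (32 + J)*(507 + J) (T(J) = (J + (15 + 17))*(J + 507) = (J + 32)*(507 + J) = (32 + J)*(507 + J))
T(N) - Y(g) = (16224 + 1951**2 + 539*1951) - 1*108 = (16224 + 3806401 + 1051589) - 108 = 4874214 - 108 = 4874106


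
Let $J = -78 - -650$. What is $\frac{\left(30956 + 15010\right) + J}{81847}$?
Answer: $\frac{46538}{81847} \approx 0.5686$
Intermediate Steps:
$J = 572$ ($J = -78 + 650 = 572$)
$\frac{\left(30956 + 15010\right) + J}{81847} = \frac{\left(30956 + 15010\right) + 572}{81847} = \left(45966 + 572\right) \frac{1}{81847} = 46538 \cdot \frac{1}{81847} = \frac{46538}{81847}$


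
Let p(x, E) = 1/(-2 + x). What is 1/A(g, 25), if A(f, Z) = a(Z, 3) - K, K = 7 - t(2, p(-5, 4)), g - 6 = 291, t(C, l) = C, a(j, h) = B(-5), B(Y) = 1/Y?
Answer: -5/26 ≈ -0.19231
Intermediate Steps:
B(Y) = 1/Y
a(j, h) = -⅕ (a(j, h) = 1/(-5) = -⅕)
g = 297 (g = 6 + 291 = 297)
K = 5 (K = 7 - 1*2 = 7 - 2 = 5)
A(f, Z) = -26/5 (A(f, Z) = -⅕ - 1*5 = -⅕ - 5 = -26/5)
1/A(g, 25) = 1/(-26/5) = -5/26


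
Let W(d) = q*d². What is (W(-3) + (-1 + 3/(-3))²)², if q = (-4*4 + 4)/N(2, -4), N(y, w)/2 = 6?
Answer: 25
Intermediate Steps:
N(y, w) = 12 (N(y, w) = 2*6 = 12)
q = -1 (q = (-4*4 + 4)/12 = (-16 + 4)*(1/12) = -12*1/12 = -1)
W(d) = -d²
(W(-3) + (-1 + 3/(-3))²)² = (-1*(-3)² + (-1 + 3/(-3))²)² = (-1*9 + (-1 + 3*(-⅓))²)² = (-9 + (-1 - 1)²)² = (-9 + (-2)²)² = (-9 + 4)² = (-5)² = 25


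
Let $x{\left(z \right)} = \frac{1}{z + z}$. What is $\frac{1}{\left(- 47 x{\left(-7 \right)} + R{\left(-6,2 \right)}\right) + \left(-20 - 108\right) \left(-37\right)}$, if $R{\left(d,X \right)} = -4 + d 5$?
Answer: $\frac{14}{65875} \approx 0.00021252$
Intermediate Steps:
$x{\left(z \right)} = \frac{1}{2 z}$
$R{\left(d,X \right)} = -4 + 5 d$
$\frac{1}{\left(- 47 x{\left(-7 \right)} + R{\left(-6,2 \right)}\right) + \left(-20 - 108\right) \left(-37\right)} = \frac{1}{\left(- 47 \frac{1}{2 \left(-7\right)} + \left(-4 + 5 \left(-6\right)\right)\right) + \left(-20 - 108\right) \left(-37\right)} = \frac{1}{\left(- 47 \cdot \frac{1}{2} \left(- \frac{1}{7}\right) - 34\right) - -4736} = \frac{1}{\left(\left(-47\right) \left(- \frac{1}{14}\right) - 34\right) + 4736} = \frac{1}{\left(\frac{47}{14} - 34\right) + 4736} = \frac{1}{- \frac{429}{14} + 4736} = \frac{1}{\frac{65875}{14}} = \frac{14}{65875}$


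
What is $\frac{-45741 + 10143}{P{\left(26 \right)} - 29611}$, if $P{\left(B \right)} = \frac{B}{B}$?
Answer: $\frac{5933}{4935} \approx 1.2022$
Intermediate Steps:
$P{\left(B \right)} = 1$
$\frac{-45741 + 10143}{P{\left(26 \right)} - 29611} = \frac{-45741 + 10143}{1 - 29611} = - \frac{35598}{-29610} = \left(-35598\right) \left(- \frac{1}{29610}\right) = \frac{5933}{4935}$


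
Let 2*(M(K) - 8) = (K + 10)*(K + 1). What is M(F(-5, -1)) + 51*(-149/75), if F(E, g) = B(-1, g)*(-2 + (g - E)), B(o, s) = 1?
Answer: -1883/25 ≈ -75.320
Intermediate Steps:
F(E, g) = -2 + g - E (F(E, g) = 1*(-2 + (g - E)) = 1*(-2 + g - E) = -2 + g - E)
M(K) = 8 + (1 + K)*(10 + K)/2 (M(K) = 8 + ((K + 10)*(K + 1))/2 = 8 + ((10 + K)*(1 + K))/2 = 8 + ((1 + K)*(10 + K))/2 = 8 + (1 + K)*(10 + K)/2)
M(F(-5, -1)) + 51*(-149/75) = (13 + (-2 - 1 - 1*(-5))²/2 + 11*(-2 - 1 - 1*(-5))/2) + 51*(-149/75) = (13 + (-2 - 1 + 5)²/2 + 11*(-2 - 1 + 5)/2) + 51*(-149*1/75) = (13 + (½)*2² + (11/2)*2) + 51*(-149/75) = (13 + (½)*4 + 11) - 2533/25 = (13 + 2 + 11) - 2533/25 = 26 - 2533/25 = -1883/25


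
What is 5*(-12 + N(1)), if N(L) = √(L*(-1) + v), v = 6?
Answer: -60 + 5*√5 ≈ -48.820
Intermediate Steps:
N(L) = √(6 - L) (N(L) = √(L*(-1) + 6) = √(-L + 6) = √(6 - L))
5*(-12 + N(1)) = 5*(-12 + √(6 - 1*1)) = 5*(-12 + √(6 - 1)) = 5*(-12 + √5) = -60 + 5*√5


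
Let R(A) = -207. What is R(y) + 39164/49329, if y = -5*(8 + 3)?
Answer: -10171939/49329 ≈ -206.21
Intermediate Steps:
y = -55 (y = -5*11 = -55)
R(y) + 39164/49329 = -207 + 39164/49329 = -10171939/49329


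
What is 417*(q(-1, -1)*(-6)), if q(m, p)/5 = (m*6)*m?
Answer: -75060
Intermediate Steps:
q(m, p) = 30*m**2 (q(m, p) = 5*((m*6)*m) = 5*((6*m)*m) = 5*(6*m**2) = 30*m**2)
417*(q(-1, -1)*(-6)) = 417*((30*(-1)**2)*(-6)) = 417*((30*1)*(-6)) = 417*(30*(-6)) = 417*(-180) = -75060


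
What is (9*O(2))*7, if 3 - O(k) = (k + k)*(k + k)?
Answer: -819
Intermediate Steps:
O(k) = 3 - 4*k² (O(k) = 3 - (k + k)*(k + k) = 3 - 2*k*2*k = 3 - 4*k²)
(9*O(2))*7 = (9*(3 - 4*2²))*7 = (9*(3 - 4*4))*7 = (9*(3 - 16))*7 = (9*(-13))*7 = -117*7 = -819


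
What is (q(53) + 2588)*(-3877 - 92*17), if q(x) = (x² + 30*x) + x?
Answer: -38304640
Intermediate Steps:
q(x) = x² + 31*x
(q(53) + 2588)*(-3877 - 92*17) = (53*(31 + 53) + 2588)*(-3877 - 92*17) = (53*84 + 2588)*(-3877 - 1564) = (4452 + 2588)*(-5441) = 7040*(-5441) = -38304640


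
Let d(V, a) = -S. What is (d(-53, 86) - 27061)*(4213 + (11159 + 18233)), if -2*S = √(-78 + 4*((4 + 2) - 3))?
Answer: -909384905 + 33605*I*√66/2 ≈ -9.0938e+8 + 1.365e+5*I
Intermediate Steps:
S = -I*√66/2 (S = -√(-78 + 4*((4 + 2) - 3))/2 = -√(-78 + 4*(6 - 3))/2 = -√(-78 + 4*3)/2 = -√(-78 + 12)/2 = -I*√66/2 ≈ -4.062*I)
d(V, a) = I*√66/2 (d(V, a) = -(-1)*I*√66/2 = I*√66/2)
(d(-53, 86) - 27061)*(4213 + (11159 + 18233)) = (I*√66/2 - 27061)*(4213 + (11159 + 18233)) = (-27061 + I*√66/2)*(4213 + 29392) = (-27061 + I*√66/2)*33605 = -909384905 + 33605*I*√66/2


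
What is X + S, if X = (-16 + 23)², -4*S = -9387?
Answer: 9583/4 ≈ 2395.8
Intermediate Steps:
S = 9387/4 (S = -¼*(-9387) = 9387/4 ≈ 2346.8)
X = 49 (X = 7² = 49)
X + S = 49 + 9387/4 = 9583/4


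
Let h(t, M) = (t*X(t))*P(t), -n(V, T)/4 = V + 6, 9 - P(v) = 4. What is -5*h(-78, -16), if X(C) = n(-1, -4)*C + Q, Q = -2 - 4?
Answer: 3030300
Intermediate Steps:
P(v) = 5 (P(v) = 9 - 1*4 = 9 - 4 = 5)
Q = -6
n(V, T) = -24 - 4*V (n(V, T) = -4*(V + 6) = -4*(6 + V) = -24 - 4*V)
X(C) = -6 - 20*C (X(C) = (-24 - 4*(-1))*C - 6 = (-24 + 4)*C - 6 = -20*C - 6 = -6 - 20*C)
h(t, M) = 5*t*(-6 - 20*t) (h(t, M) = (t*(-6 - 20*t))*5 = 5*t*(-6 - 20*t))
-5*h(-78, -16) = -(-50)*(-78)*(3 + 10*(-78)) = -(-50)*(-78)*(3 - 780) = -(-50)*(-78)*(-777) = -5*(-606060) = 3030300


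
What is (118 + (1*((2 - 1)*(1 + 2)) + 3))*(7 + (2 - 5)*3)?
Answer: -248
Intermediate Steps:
(118 + (1*((2 - 1)*(1 + 2)) + 3))*(7 + (2 - 5)*3) = (118 + (1*(1*3) + 3))*(7 - 3*3) = (118 + (1*3 + 3))*(7 - 9) = (118 + (3 + 3))*(-2) = (118 + 6)*(-2) = 124*(-2) = -248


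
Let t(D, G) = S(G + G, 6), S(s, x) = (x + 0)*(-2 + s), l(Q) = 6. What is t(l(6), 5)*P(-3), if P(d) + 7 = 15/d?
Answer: -576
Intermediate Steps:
S(s, x) = x*(-2 + s)
t(D, G) = -12 + 12*G (t(D, G) = 6*(-2 + (G + G)) = 6*(-2 + 2*G) = -12 + 12*G)
P(d) = -7 + 15/d
t(l(6), 5)*P(-3) = (-12 + 12*5)*(-7 + 15/(-3)) = (-12 + 60)*(-7 + 15*(-⅓)) = 48*(-7 - 5) = 48*(-12) = -576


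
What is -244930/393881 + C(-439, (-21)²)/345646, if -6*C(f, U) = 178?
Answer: -254012279749/408430176378 ≈ -0.62192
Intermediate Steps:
C(f, U) = -89/3 (C(f, U) = -⅙*178 = -89/3)
-244930/393881 + C(-439, (-21)²)/345646 = -244930/393881 - 89/3/345646 = -244930*1/393881 - 89/3*1/345646 = -244930/393881 - 89/1036938 = -254012279749/408430176378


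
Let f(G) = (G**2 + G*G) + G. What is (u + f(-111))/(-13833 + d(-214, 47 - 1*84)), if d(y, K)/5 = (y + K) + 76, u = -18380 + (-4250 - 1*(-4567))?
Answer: -1617/3677 ≈ -0.43976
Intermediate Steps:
u = -18063 (u = -18380 + (-4250 + 4567) = -18380 + 317 = -18063)
d(y, K) = 380 + 5*K + 5*y (d(y, K) = 5*((y + K) + 76) = 5*((K + y) + 76) = 5*(76 + K + y) = 380 + 5*K + 5*y)
f(G) = G + 2*G**2 (f(G) = (G**2 + G**2) + G = 2*G**2 + G = G + 2*G**2)
(u + f(-111))/(-13833 + d(-214, 47 - 1*84)) = (-18063 - 111*(1 + 2*(-111)))/(-13833 + (380 + 5*(47 - 1*84) + 5*(-214))) = (-18063 - 111*(1 - 222))/(-13833 + (380 + 5*(47 - 84) - 1070)) = (-18063 - 111*(-221))/(-13833 + (380 + 5*(-37) - 1070)) = (-18063 + 24531)/(-13833 + (380 - 185 - 1070)) = 6468/(-13833 - 875) = 6468/(-14708) = 6468*(-1/14708) = -1617/3677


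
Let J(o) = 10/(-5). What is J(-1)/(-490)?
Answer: 1/245 ≈ 0.0040816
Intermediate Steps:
J(o) = -2 (J(o) = 10*(-⅕) = -2)
J(-1)/(-490) = -2/(-490) = -2*(-1/490) = 1/245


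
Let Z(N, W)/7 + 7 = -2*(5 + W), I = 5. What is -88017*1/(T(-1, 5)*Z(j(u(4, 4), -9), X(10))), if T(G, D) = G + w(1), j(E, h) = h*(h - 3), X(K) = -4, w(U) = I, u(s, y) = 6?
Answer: 29339/84 ≈ 349.27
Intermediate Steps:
w(U) = 5
j(E, h) = h*(-3 + h)
Z(N, W) = -119 - 14*W (Z(N, W) = -49 + 7*(-2*(5 + W)) = -49 + 7*(-10 - 2*W) = -49 + (-70 - 14*W) = -119 - 14*W)
T(G, D) = 5 + G (T(G, D) = G + 5 = 5 + G)
-88017*1/(T(-1, 5)*Z(j(u(4, 4), -9), X(10))) = -88017*1/((-119 - 14*(-4))*(5 - 1)) = -88017*1/(4*(-119 + 56)) = -88017/(4*(-63)) = -88017/(-252) = -88017*(-1/252) = 29339/84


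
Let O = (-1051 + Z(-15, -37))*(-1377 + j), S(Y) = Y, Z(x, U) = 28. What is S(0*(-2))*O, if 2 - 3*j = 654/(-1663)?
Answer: 0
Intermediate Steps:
j = 3980/4989 (j = 2/3 - 218/(-1663) = 2/3 - 218*(-1)/1663 = 2/3 - 1/3*(-654/1663) = 2/3 + 218/1663 = 3980/4989 ≈ 0.79776)
O = 2341262693/1663 (O = (-1051 + 28)*(-1377 + 3980/4989) = -1023*(-6865873/4989) = 2341262693/1663 ≈ 1.4079e+6)
S(0*(-2))*O = (0*(-2))*(2341262693/1663) = 0*(2341262693/1663) = 0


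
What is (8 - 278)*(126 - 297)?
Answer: 46170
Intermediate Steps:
(8 - 278)*(126 - 297) = -270*(-171) = 46170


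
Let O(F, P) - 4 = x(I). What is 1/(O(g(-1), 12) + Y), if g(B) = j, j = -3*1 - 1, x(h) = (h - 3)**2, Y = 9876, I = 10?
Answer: 1/9929 ≈ 0.00010072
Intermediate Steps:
x(h) = (-3 + h)**2
j = -4 (j = -3 - 1 = -4)
g(B) = -4
O(F, P) = 53 (O(F, P) = 4 + (-3 + 10)**2 = 4 + 7**2 = 4 + 49 = 53)
1/(O(g(-1), 12) + Y) = 1/(53 + 9876) = 1/9929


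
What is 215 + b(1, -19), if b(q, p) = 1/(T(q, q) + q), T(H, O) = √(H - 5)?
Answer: 1076/5 - 2*I/5 ≈ 215.2 - 0.4*I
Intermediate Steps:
T(H, O) = √(-5 + H)
b(q, p) = 1/(q + √(-5 + q)) (b(q, p) = 1/(√(-5 + q) + q) = 1/(q + √(-5 + q)))
215 + b(1, -19) = 215 + 1/(1 + √(-5 + 1)) = 215 + 1/(1 + √(-4)) = 215 + 1/(1 + 2*I) = 215 + (1 - 2*I)/5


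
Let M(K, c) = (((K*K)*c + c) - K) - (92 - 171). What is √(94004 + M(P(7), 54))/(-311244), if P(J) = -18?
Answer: -√111651/311244 ≈ -0.0010736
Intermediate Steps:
M(K, c) = 79 + c - K + c*K² (M(K, c) = ((K²*c + c) - K) - 1*(-79) = ((c*K² + c) - K) + 79 = ((c + c*K²) - K) + 79 = (c - K + c*K²) + 79 = 79 + c - K + c*K²)
√(94004 + M(P(7), 54))/(-311244) = √(94004 + (79 + 54 - 1*(-18) + 54*(-18)²))/(-311244) = √(94004 + (79 + 54 + 18 + 54*324))*(-1/311244) = √(94004 + (79 + 54 + 18 + 17496))*(-1/311244) = √(94004 + 17647)*(-1/311244) = √111651*(-1/311244) = -√111651/311244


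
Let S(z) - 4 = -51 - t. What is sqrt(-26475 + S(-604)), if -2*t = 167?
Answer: 11*I*sqrt(874)/2 ≈ 162.6*I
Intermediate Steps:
t = -167/2 (t = -1/2*167 = -167/2 ≈ -83.500)
S(z) = 73/2 (S(z) = 4 + (-51 - 1*(-167/2)) = 4 + (-51 + 167/2) = 4 + 65/2 = 73/2)
sqrt(-26475 + S(-604)) = sqrt(-26475 + 73/2) = sqrt(-52877/2) = 11*I*sqrt(874)/2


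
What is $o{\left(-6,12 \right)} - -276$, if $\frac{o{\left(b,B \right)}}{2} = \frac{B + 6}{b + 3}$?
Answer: $264$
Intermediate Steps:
$o{\left(b,B \right)} = \frac{2 \left(6 + B\right)}{3 + b}$ ($o{\left(b,B \right)} = 2 \frac{B + 6}{b + 3} = 2 \frac{6 + B}{3 + b} = \frac{2 \left(6 + B\right)}{3 + b}$)
$o{\left(-6,12 \right)} - -276 = \frac{2 \left(6 + 12\right)}{3 - 6} - -276 = 2 \frac{1}{-3} \cdot 18 + 276 = 2 \left(- \frac{1}{3}\right) 18 + 276 = -12 + 276 = 264$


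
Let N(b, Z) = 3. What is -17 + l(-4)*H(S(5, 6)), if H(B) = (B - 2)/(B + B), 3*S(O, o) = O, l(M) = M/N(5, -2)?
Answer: -253/15 ≈ -16.867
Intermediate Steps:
l(M) = M/3
S(O, o) = O/3
H(B) = (-2 + B)/(2*B) (H(B) = (-2 + B)/((2*B)) = (-2 + B)*(1/(2*B)) = (-2 + B)/(2*B))
-17 + l(-4)*H(S(5, 6)) = -17 + ((⅓)*(-4))*((-2 + (⅓)*5)/(2*(((⅓)*5)))) = -17 - 2*(-2 + 5/3)/(3*5/3) = -17 - 2*3*(-1)/(3*5*3) = -17 - 4/3*(-⅒) = -17 + 2/15 = -253/15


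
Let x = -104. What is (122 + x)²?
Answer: 324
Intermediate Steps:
(122 + x)² = (122 - 104)² = 18² = 324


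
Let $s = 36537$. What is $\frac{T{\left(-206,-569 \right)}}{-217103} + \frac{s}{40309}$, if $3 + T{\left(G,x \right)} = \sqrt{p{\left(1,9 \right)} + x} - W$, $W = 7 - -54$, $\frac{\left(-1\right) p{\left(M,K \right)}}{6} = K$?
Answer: $\frac{7934872087}{8751204827} - \frac{i \sqrt{623}}{217103} \approx 0.90672 - 0.00011497 i$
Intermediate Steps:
$p{\left(M,K \right)} = - 6 K$
$W = 61$ ($W = 7 + 54 = 61$)
$T{\left(G,x \right)} = -64 + \sqrt{-54 + x}$ ($T{\left(G,x \right)} = -3 + \left(\sqrt{\left(-6\right) 9 + x} - 61\right) = -3 + \left(\sqrt{-54 + x} - 61\right) = -3 + \left(-61 + \sqrt{-54 + x}\right) = -64 + \sqrt{-54 + x}$)
$\frac{T{\left(-206,-569 \right)}}{-217103} + \frac{s}{40309} = \frac{-64 + \sqrt{-54 - 569}}{-217103} + \frac{36537}{40309} = \left(-64 + \sqrt{-623}\right) \left(- \frac{1}{217103}\right) + 36537 \cdot \frac{1}{40309} = \left(-64 + i \sqrt{623}\right) \left(- \frac{1}{217103}\right) + \frac{36537}{40309} = \left(\frac{64}{217103} - \frac{i \sqrt{623}}{217103}\right) + \frac{36537}{40309} = \frac{7934872087}{8751204827} - \frac{i \sqrt{623}}{217103}$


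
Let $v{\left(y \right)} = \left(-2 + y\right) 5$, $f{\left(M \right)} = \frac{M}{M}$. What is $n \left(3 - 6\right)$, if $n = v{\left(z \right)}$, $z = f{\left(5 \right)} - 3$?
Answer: $60$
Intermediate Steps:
$f{\left(M \right)} = 1$
$z = -2$ ($z = 1 - 3 = -2$)
$v{\left(y \right)} = -10 + 5 y$
$n = -20$ ($n = -10 + 5 \left(-2\right) = -10 - 10 = -20$)
$n \left(3 - 6\right) = - 20 \left(3 - 6\right) = \left(-20\right) \left(-3\right) = 60$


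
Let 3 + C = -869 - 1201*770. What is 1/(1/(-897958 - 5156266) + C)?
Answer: -6054224/5604044011809 ≈ -1.0803e-6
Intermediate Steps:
C = -925642 (C = -3 + (-869 - 1201*770) = -3 + (-869 - 924770) = -3 - 925639 = -925642)
1/(1/(-897958 - 5156266) + C) = 1/(1/(-897958 - 5156266) - 925642) = 1/(1/(-6054224) - 925642) = 1/(-1/6054224 - 925642) = 1/(-5604044011809/6054224) = -6054224/5604044011809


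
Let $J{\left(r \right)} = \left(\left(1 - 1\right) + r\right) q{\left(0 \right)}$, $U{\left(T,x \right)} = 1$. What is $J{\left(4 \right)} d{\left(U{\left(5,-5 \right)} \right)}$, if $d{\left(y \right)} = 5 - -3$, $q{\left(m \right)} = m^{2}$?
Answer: $0$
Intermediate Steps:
$d{\left(y \right)} = 8$ ($d{\left(y \right)} = 5 + 3 = 8$)
$J{\left(r \right)} = 0$ ($J{\left(r \right)} = \left(\left(1 - 1\right) + r\right) 0^{2} = \left(0 + r\right) 0 = r 0 = 0$)
$J{\left(4 \right)} d{\left(U{\left(5,-5 \right)} \right)} = 0 \cdot 8 = 0$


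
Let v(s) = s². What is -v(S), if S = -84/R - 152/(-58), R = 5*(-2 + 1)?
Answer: -7929856/21025 ≈ -377.16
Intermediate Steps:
R = -5 (R = 5*(-1) = -5)
S = 2816/145 (S = -84/(-5) - 152/(-58) = -84*(-⅕) - 152*(-1/58) = 84/5 + 76/29 = 2816/145 ≈ 19.421)
-v(S) = -(2816/145)² = -1*7929856/21025 = -7929856/21025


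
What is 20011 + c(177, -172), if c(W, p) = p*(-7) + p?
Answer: 21043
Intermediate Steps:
c(W, p) = -6*p (c(W, p) = -7*p + p = -6*p)
20011 + c(177, -172) = 20011 - 6*(-172) = 20011 + 1032 = 21043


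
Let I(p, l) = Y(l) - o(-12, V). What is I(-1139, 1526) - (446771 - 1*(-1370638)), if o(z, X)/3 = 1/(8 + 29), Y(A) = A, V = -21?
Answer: -67187674/37 ≈ -1.8159e+6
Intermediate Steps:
o(z, X) = 3/37 (o(z, X) = 3/(8 + 29) = 3/37)
I(p, l) = -3/37 + l (I(p, l) = l - 1*3/37 = l - 3/37 = -3/37 + l)
I(-1139, 1526) - (446771 - 1*(-1370638)) = (-3/37 + 1526) - (446771 - 1*(-1370638)) = 56459/37 - (446771 + 1370638) = 56459/37 - 1*1817409 = 56459/37 - 1817409 = -67187674/37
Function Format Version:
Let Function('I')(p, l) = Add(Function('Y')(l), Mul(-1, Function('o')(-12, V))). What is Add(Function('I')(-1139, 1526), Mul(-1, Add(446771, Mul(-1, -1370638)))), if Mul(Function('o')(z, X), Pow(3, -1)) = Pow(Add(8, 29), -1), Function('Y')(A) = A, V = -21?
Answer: Rational(-67187674, 37) ≈ -1.8159e+6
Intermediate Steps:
Function('o')(z, X) = Rational(3, 37) (Function('o')(z, X) = Mul(3, Pow(Add(8, 29), -1)) = Mul(3, Pow(37, -1)) = Mul(3, Rational(1, 37)) = Rational(3, 37))
Function('I')(p, l) = Add(Rational(-3, 37), l) (Function('I')(p, l) = Add(l, Mul(-1, Rational(3, 37))) = Add(l, Rational(-3, 37)) = Add(Rational(-3, 37), l))
Add(Function('I')(-1139, 1526), Mul(-1, Add(446771, Mul(-1, -1370638)))) = Add(Add(Rational(-3, 37), 1526), Mul(-1, Add(446771, Mul(-1, -1370638)))) = Add(Rational(56459, 37), Mul(-1, Add(446771, 1370638))) = Add(Rational(56459, 37), Mul(-1, 1817409)) = Add(Rational(56459, 37), -1817409) = Rational(-67187674, 37)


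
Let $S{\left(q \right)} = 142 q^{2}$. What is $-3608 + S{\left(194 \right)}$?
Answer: $5340704$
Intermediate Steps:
$-3608 + S{\left(194 \right)} = -3608 + 142 \cdot 194^{2} = -3608 + 142 \cdot 37636 = -3608 + 5344312 = 5340704$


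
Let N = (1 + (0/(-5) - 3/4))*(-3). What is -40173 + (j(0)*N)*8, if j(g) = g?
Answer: -40173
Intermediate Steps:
N = -3/4 (N = (1 + (0*(-1/5) - 3*1/4))*(-3) = (1 + (0 - 3/4))*(-3) = (1 - 3/4)*(-3) = (1/4)*(-3) = -3/4 ≈ -0.75000)
-40173 + (j(0)*N)*8 = -40173 + (0*(-3/4))*8 = -40173 + 0*8 = -40173 + 0 = -40173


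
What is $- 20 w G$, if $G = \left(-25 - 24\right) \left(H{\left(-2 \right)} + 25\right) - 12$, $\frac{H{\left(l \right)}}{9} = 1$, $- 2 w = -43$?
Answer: $721540$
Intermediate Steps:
$w = \frac{43}{2}$ ($w = \left(- \frac{1}{2}\right) \left(-43\right) = \frac{43}{2} \approx 21.5$)
$H{\left(l \right)} = 9$ ($H{\left(l \right)} = 9 \cdot 1 = 9$)
$G = -1678$ ($G = \left(-25 - 24\right) \left(9 + 25\right) - 12 = \left(-49\right) 34 - 12 = -1666 - 12 = -1678$)
$- 20 w G = \left(-20\right) \frac{43}{2} \left(-1678\right) = \left(-430\right) \left(-1678\right) = 721540$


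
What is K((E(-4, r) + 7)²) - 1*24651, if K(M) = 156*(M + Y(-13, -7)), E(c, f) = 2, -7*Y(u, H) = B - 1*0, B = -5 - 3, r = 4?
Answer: -82857/7 ≈ -11837.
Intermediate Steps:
B = -8
Y(u, H) = 8/7 (Y(u, H) = -(-8 - 1*0)/7 = -(-8 + 0)/7 = -⅐*(-8) = 8/7)
K(M) = 1248/7 + 156*M (K(M) = 156*(M + 8/7) = 156*(8/7 + M) = 1248/7 + 156*M)
K((E(-4, r) + 7)²) - 1*24651 = (1248/7 + 156*(2 + 7)²) - 1*24651 = (1248/7 + 156*9²) - 24651 = (1248/7 + 156*81) - 24651 = (1248/7 + 12636) - 24651 = 89700/7 - 24651 = -82857/7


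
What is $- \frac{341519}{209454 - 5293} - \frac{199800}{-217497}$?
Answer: $- \frac{11162663381}{14801468339} \approx -0.75416$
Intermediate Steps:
$- \frac{341519}{209454 - 5293} - \frac{199800}{-217497} = - \frac{341519}{209454 - 5293} - - \frac{66600}{72499} = - \frac{341519}{204161} + \frac{66600}{72499} = - \frac{11162663381}{14801468339}$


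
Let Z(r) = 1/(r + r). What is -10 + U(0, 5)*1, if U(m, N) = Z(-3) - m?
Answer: -61/6 ≈ -10.167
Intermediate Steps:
Z(r) = 1/(2*r)
U(m, N) = -⅙ - m (U(m, N) = (½)/(-3) - m = (½)*(-⅓) - m = -⅙ - m)
-10 + U(0, 5)*1 = -10 + (-⅙ - 1*0)*1 = -10 + (-⅙ + 0)*1 = -10 - ⅙*1 = -10 - ⅙ = -61/6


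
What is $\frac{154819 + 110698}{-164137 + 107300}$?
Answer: $- \frac{265517}{56837} \approx -4.6716$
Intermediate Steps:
$\frac{154819 + 110698}{-164137 + 107300} = \frac{265517}{-56837} = 265517 \left(- \frac{1}{56837}\right) = - \frac{265517}{56837}$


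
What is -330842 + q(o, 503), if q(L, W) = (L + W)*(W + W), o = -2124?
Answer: -1961568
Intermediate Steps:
q(L, W) = 2*W*(L + W) (q(L, W) = (L + W)*(2*W) = 2*W*(L + W))
-330842 + q(o, 503) = -330842 + 2*503*(-2124 + 503) = -330842 + 2*503*(-1621) = -330842 - 1630726 = -1961568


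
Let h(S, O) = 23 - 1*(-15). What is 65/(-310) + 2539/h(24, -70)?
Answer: 39231/589 ≈ 66.606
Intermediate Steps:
h(S, O) = 38 (h(S, O) = 23 + 15 = 38)
65/(-310) + 2539/h(24, -70) = 65/(-310) + 2539/38 = 65*(-1/310) + 2539*(1/38) = -13/62 + 2539/38 = 39231/589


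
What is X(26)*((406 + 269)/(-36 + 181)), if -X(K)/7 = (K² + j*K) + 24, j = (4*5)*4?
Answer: -2627100/29 ≈ -90590.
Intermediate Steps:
j = 80 (j = 20*4 = 80)
X(K) = -168 - 560*K - 7*K² (X(K) = -7*((K² + 80*K) + 24) = -7*(24 + K² + 80*K) = -168 - 560*K - 7*K²)
X(26)*((406 + 269)/(-36 + 181)) = (-168 - 560*26 - 7*26²)*((406 + 269)/(-36 + 181)) = (-168 - 14560 - 7*676)*(675/145) = (-168 - 14560 - 4732)*(675*(1/145)) = -19460*135/29 = -2627100/29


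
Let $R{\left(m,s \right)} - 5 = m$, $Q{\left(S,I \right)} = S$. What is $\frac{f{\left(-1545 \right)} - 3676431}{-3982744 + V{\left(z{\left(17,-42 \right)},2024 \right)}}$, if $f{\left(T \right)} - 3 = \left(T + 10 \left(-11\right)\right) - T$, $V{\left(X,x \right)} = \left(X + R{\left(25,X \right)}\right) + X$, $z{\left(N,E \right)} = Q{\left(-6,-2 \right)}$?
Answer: $\frac{1838269}{1991363} \approx 0.92312$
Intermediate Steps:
$z{\left(N,E \right)} = -6$
$R{\left(m,s \right)} = 5 + m$
$V{\left(X,x \right)} = 30 + 2 X$ ($V{\left(X,x \right)} = \left(X + \left(5 + 25\right)\right) + X = \left(X + 30\right) + X = \left(30 + X\right) + X = 30 + 2 X$)
$f{\left(T \right)} = -107$ ($f{\left(T \right)} = 3 + \left(\left(T + 10 \left(-11\right)\right) - T\right) = 3 + \left(\left(T - 110\right) - T\right) = 3 + \left(\left(-110 + T\right) - T\right) = 3 - 110 = -107$)
$\frac{f{\left(-1545 \right)} - 3676431}{-3982744 + V{\left(z{\left(17,-42 \right)},2024 \right)}} = \frac{-107 - 3676431}{-3982744 + \left(30 + 2 \left(-6\right)\right)} = - \frac{3676538}{-3982744 + \left(30 - 12\right)} = - \frac{3676538}{-3982744 + 18} = - \frac{3676538}{-3982726} = \left(-3676538\right) \left(- \frac{1}{3982726}\right) = \frac{1838269}{1991363}$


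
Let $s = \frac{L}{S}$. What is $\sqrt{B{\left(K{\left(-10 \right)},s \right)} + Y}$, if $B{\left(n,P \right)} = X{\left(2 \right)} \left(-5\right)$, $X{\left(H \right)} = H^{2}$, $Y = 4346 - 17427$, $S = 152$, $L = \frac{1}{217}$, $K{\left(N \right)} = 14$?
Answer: $i \sqrt{13101} \approx 114.46 i$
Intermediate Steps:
$L = \frac{1}{217} \approx 0.0046083$
$Y = -13081$ ($Y = 4346 - 17427 = -13081$)
$s = \frac{1}{32984}$ ($s = \frac{1}{217 \cdot 152} = \frac{1}{217} \cdot \frac{1}{152} = \frac{1}{32984} \approx 3.0318 \cdot 10^{-5}$)
$B{\left(n,P \right)} = -20$ ($B{\left(n,P \right)} = 2^{2} \left(-5\right) = 4 \left(-5\right) = -20$)
$\sqrt{B{\left(K{\left(-10 \right)},s \right)} + Y} = \sqrt{-20 - 13081} = \sqrt{-13101} = i \sqrt{13101}$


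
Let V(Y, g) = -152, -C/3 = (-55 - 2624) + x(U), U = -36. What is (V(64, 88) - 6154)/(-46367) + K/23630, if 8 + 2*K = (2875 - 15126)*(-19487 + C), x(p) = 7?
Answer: 6516308774731/2191304420 ≈ 2973.7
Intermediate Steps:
C = 8016 (C = -3*((-55 - 2624) + 7) = -3*(-2679 + 7) = -3*(-2672) = 8016)
K = 140531213/2 (K = -4 + ((2875 - 15126)*(-19487 + 8016))/2 = -4 + (-12251*(-11471))/2 = -4 + (½)*140531221 = -4 + 140531221/2 = 140531213/2 ≈ 7.0266e+7)
(V(64, 88) - 6154)/(-46367) + K/23630 = (-152 - 6154)/(-46367) + (140531213/2)/23630 = -6306*(-1/46367) + (140531213/2)*(1/23630) = 6306/46367 + 140531213/47260 = 6516308774731/2191304420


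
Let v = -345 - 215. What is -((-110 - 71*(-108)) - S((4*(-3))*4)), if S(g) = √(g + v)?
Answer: -7558 + 4*I*√38 ≈ -7558.0 + 24.658*I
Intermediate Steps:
v = -560
S(g) = √(-560 + g) (S(g) = √(g - 560) = √(-560 + g))
-((-110 - 71*(-108)) - S((4*(-3))*4)) = -((-110 - 71*(-108)) - √(-560 + (4*(-3))*4)) = -((-110 + 7668) - √(-560 - 12*4)) = -(7558 - √(-560 - 48)) = -(7558 - √(-608)) = -(7558 - 4*I*√38) = -7558 + 4*I*√38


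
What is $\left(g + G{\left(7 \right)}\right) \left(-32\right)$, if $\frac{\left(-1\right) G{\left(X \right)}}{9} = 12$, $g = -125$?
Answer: $7456$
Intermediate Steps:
$G{\left(X \right)} = -108$ ($G{\left(X \right)} = \left(-9\right) 12 = -108$)
$\left(g + G{\left(7 \right)}\right) \left(-32\right) = \left(-125 - 108\right) \left(-32\right) = \left(-233\right) \left(-32\right) = 7456$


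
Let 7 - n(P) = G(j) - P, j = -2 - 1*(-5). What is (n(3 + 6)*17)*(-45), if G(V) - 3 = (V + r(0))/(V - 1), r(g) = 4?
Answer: -14535/2 ≈ -7267.5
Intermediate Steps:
j = 3 (j = -2 + 5 = 3)
G(V) = 3 + (4 + V)/(-1 + V) (G(V) = 3 + (V + 4)/(V - 1) = 3 + (4 + V)/(-1 + V))
n(P) = ½ + P (n(P) = 7 - ((1 + 4*3)/(-1 + 3) - P) = 7 - ((1 + 12)/2 - P) = 7 - ((½)*13 - P) = 7 - (13/2 - P) = 7 + (-13/2 + P) = ½ + P)
(n(3 + 6)*17)*(-45) = ((½ + (3 + 6))*17)*(-45) = ((½ + 9)*17)*(-45) = ((19/2)*17)*(-45) = (323/2)*(-45) = -14535/2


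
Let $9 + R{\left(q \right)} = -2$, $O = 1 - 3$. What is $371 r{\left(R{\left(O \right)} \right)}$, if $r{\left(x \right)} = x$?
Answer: $-4081$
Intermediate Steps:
$O = -2$
$R{\left(q \right)} = -11$ ($R{\left(q \right)} = -9 - 2 = -11$)
$371 r{\left(R{\left(O \right)} \right)} = 371 \left(-11\right) = -4081$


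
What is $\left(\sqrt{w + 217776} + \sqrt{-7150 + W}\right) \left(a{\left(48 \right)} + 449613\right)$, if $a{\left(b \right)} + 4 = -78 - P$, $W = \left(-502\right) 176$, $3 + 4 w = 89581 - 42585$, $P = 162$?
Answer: $\frac{449369 \sqrt{918097}}{2} + 449369 i \sqrt{95502} \approx 2.1529 \cdot 10^{8} + 1.3887 \cdot 10^{8} i$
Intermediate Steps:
$w = \frac{46993}{4}$ ($w = - \frac{3}{4} + \frac{89581 - 42585}{4} = - \frac{3}{4} + \frac{1}{4} \cdot 46996 = - \frac{3}{4} + 11749 = \frac{46993}{4} \approx 11748.0$)
$W = -88352$
$a{\left(b \right)} = -244$ ($a{\left(b \right)} = -4 - 240 = -244$)
$\left(\sqrt{w + 217776} + \sqrt{-7150 + W}\right) \left(a{\left(48 \right)} + 449613\right) = \left(\sqrt{\frac{46993}{4} + 217776} + \sqrt{-7150 - 88352}\right) \left(-244 + 449613\right) = \left(\sqrt{\frac{918097}{4}} + \sqrt{-95502}\right) 449369 = \left(\frac{\sqrt{918097}}{2} + i \sqrt{95502}\right) 449369 = \frac{449369 \sqrt{918097}}{2} + 449369 i \sqrt{95502}$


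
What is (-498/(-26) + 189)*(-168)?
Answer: -454608/13 ≈ -34970.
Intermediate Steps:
(-498/(-26) + 189)*(-168) = (-498*(-1/26) + 189)*(-168) = (249/13 + 189)*(-168) = (2706/13)*(-168) = -454608/13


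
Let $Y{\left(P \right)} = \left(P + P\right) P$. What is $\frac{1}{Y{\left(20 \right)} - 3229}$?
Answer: $- \frac{1}{2429} \approx -0.00041169$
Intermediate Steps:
$Y{\left(P \right)} = 2 P^{2}$ ($Y{\left(P \right)} = 2 P P = 2 P^{2}$)
$\frac{1}{Y{\left(20 \right)} - 3229} = \frac{1}{2 \cdot 20^{2} - 3229} = \frac{1}{2 \cdot 400 - 3229} = \frac{1}{800 - 3229} = \frac{1}{-2429} = - \frac{1}{2429}$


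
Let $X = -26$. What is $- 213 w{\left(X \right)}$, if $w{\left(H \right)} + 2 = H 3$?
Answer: $17040$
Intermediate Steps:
$w{\left(H \right)} = -2 + 3 H$ ($w{\left(H \right)} = -2 + H 3 = -2 + 3 H$)
$- 213 w{\left(X \right)} = - 213 \left(-2 + 3 \left(-26\right)\right) = - 213 \left(-2 - 78\right) = \left(-213\right) \left(-80\right) = 17040$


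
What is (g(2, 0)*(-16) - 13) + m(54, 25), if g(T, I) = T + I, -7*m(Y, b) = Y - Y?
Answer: -45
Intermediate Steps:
m(Y, b) = 0 (m(Y, b) = -(Y - Y)/7 = -1/7*0 = 0)
g(T, I) = I + T
(g(2, 0)*(-16) - 13) + m(54, 25) = ((0 + 2)*(-16) - 13) + 0 = (2*(-16) - 13) + 0 = (-32 - 13) + 0 = -45 + 0 = -45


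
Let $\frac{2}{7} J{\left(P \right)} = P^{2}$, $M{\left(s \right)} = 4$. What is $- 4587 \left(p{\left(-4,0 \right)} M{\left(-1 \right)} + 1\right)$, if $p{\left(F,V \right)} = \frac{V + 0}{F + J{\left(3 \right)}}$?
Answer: $-4587$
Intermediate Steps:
$J{\left(P \right)} = \frac{7 P^{2}}{2}$
$p{\left(F,V \right)} = \frac{V}{\frac{63}{2} + F}$ ($p{\left(F,V \right)} = \frac{V + 0}{F + \frac{7 \cdot 3^{2}}{2}} = \frac{V}{F + \frac{7}{2} \cdot 9} = \frac{V}{F + \frac{63}{2}} = \frac{V}{\frac{63}{2} + F}$)
$- 4587 \left(p{\left(-4,0 \right)} M{\left(-1 \right)} + 1\right) = - 4587 \left(2 \cdot 0 \frac{1}{63 + 2 \left(-4\right)} 4 + 1\right) = - 4587 \left(2 \cdot 0 \frac{1}{63 - 8} \cdot 4 + 1\right) = - 4587 \left(2 \cdot 0 \cdot \frac{1}{55} \cdot 4 + 1\right) = - 4587 \left(0 \cdot 4 + 1\right) = - 4587 \left(0 + 1\right) = \left(-4587\right) 1 = -4587$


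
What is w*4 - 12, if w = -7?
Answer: -40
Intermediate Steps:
w*4 - 12 = -7*4 - 12 = -28 - 12 = -40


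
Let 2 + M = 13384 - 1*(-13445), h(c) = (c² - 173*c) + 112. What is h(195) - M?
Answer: -22425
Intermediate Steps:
h(c) = 112 + c² - 173*c
M = 26827 (M = -2 + (13384 - 1*(-13445)) = -2 + (13384 + 13445) = -2 + 26829 = 26827)
h(195) - M = (112 + 195² - 173*195) - 1*26827 = (112 + 38025 - 33735) - 26827 = 4402 - 26827 = -22425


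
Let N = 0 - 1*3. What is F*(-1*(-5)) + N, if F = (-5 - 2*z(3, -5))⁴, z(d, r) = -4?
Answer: 402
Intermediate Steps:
N = -3 (N = 0 - 3 = -3)
F = 81 (F = (-5 - 2*(-4))⁴ = (-5 + 8)⁴ = 3⁴ = 81)
F*(-1*(-5)) + N = 81*(-1*(-5)) - 3 = 81*5 - 3 = 405 - 3 = 402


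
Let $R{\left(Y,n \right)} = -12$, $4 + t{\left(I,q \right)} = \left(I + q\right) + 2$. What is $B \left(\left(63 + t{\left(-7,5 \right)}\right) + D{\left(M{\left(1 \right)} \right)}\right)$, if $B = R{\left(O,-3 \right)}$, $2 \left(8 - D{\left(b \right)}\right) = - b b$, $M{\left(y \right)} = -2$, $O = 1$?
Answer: $-828$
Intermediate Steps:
$t{\left(I,q \right)} = -2 + I + q$ ($t{\left(I,q \right)} = -4 + \left(\left(I + q\right) + 2\right) = -4 + \left(2 + I + q\right) = -2 + I + q$)
$D{\left(b \right)} = 8 + \frac{b^{2}}{2}$ ($D{\left(b \right)} = 8 - \frac{- b b}{2} = 8 - \frac{\left(-1\right) b^{2}}{2} = 8 + \frac{b^{2}}{2}$)
$B = -12$
$B \left(\left(63 + t{\left(-7,5 \right)}\right) + D{\left(M{\left(1 \right)} \right)}\right) = - 12 \left(\left(63 - 4\right) + \left(8 + \frac{\left(-2\right)^{2}}{2}\right)\right) = - 12 \left(\left(63 - 4\right) + \left(8 + \frac{1}{2} \cdot 4\right)\right) = - 12 \left(59 + \left(8 + 2\right)\right) = - 12 \left(59 + 10\right) = \left(-12\right) 69 = -828$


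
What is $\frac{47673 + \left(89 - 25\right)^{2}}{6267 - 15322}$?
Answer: $- \frac{51769}{9055} \approx -5.7172$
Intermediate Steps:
$\frac{47673 + \left(89 - 25\right)^{2}}{6267 - 15322} = \frac{47673 + 64^{2}}{-9055} = \left(47673 + 4096\right) \left(- \frac{1}{9055}\right) = 51769 \left(- \frac{1}{9055}\right) = - \frac{51769}{9055}$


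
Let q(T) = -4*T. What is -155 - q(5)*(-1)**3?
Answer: -175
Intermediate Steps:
-155 - q(5)*(-1)**3 = -155 - (-4*5)*(-1)**3 = -155 - (-20)*(-1) = -155 - 1*20 = -155 - 20 = -175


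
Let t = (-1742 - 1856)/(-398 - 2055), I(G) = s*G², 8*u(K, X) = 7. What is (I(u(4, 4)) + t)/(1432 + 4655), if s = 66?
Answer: 4081637/477805152 ≈ 0.0085425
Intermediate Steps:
u(K, X) = 7/8 (u(K, X) = (⅛)*7 = 7/8)
I(G) = 66*G²
t = 3598/2453 (t = -3598/(-2453) = -3598*(-1/2453) = 3598/2453 ≈ 1.4668)
(I(u(4, 4)) + t)/(1432 + 4655) = (66*(7/8)² + 3598/2453)/(1432 + 4655) = (66*(49/64) + 3598/2453)/6087 = (1617/32 + 3598/2453)*(1/6087) = (4081637/78496)*(1/6087) = 4081637/477805152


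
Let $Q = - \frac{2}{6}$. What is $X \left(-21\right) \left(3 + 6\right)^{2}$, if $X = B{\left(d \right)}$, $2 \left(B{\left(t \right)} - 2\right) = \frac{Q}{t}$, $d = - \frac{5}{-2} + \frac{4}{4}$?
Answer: $-3321$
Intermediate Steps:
$Q = - \frac{1}{3}$ ($Q = \left(-2\right) \frac{1}{6} = - \frac{1}{3} \approx -0.33333$)
$d = \frac{7}{2}$ ($d = \left(-5\right) \left(- \frac{1}{2}\right) + 4 \cdot \frac{1}{4} = \frac{5}{2} + 1 = \frac{7}{2} \approx 3.5$)
$B{\left(t \right)} = 2 - \frac{1}{6 t}$ ($B{\left(t \right)} = 2 + \frac{\left(- \frac{1}{3}\right) \frac{1}{t}}{2} = 2 - \frac{1}{6 t}$)
$X = \frac{41}{21}$ ($X = 2 - \frac{1}{6 \cdot \frac{7}{2}} = 2 - \frac{1}{21} = \frac{41}{21} \approx 1.9524$)
$X \left(-21\right) \left(3 + 6\right)^{2} = \frac{41}{21} \left(-21\right) \left(3 + 6\right)^{2} = - 41 \cdot 9^{2} = \left(-41\right) 81 = -3321$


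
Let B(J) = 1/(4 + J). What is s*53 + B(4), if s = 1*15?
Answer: 6361/8 ≈ 795.13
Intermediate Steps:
s = 15
s*53 + B(4) = 15*53 + 1/(4 + 4) = 795 + 1/8 = 6361/8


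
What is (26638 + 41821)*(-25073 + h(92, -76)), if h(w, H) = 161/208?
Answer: -357015259557/208 ≈ -1.7164e+9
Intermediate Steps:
h(w, H) = 161/208 (h(w, H) = 161*(1/208) = 161/208)
(26638 + 41821)*(-25073 + h(92, -76)) = (26638 + 41821)*(-25073 + 161/208) = 68459*(-5215023/208) = -357015259557/208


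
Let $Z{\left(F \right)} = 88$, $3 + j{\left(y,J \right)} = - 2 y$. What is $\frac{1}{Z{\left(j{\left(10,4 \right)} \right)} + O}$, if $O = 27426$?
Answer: $\frac{1}{27514} \approx 3.6345 \cdot 10^{-5}$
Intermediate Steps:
$j{\left(y,J \right)} = -3 - 2 y$
$\frac{1}{Z{\left(j{\left(10,4 \right)} \right)} + O} = \frac{1}{88 + 27426} = \frac{1}{27514}$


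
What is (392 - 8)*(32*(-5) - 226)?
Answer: -148224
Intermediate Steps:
(392 - 8)*(32*(-5) - 226) = 384*(-160 - 226) = 384*(-386) = -148224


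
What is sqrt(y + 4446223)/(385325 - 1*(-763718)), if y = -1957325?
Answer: sqrt(2488898)/1149043 ≈ 0.0013730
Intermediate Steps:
sqrt(y + 4446223)/(385325 - 1*(-763718)) = sqrt(-1957325 + 4446223)/(385325 - 1*(-763718)) = sqrt(2488898)/(385325 + 763718) = sqrt(2488898)/1149043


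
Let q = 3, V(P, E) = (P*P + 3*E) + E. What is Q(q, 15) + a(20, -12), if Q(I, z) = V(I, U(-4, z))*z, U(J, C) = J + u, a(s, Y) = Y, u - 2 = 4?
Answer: 243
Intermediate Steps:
u = 6 (u = 2 + 4 = 6)
U(J, C) = 6 + J (U(J, C) = J + 6 = 6 + J)
V(P, E) = P² + 4*E (V(P, E) = (P² + 3*E) + E = P² + 4*E)
Q(I, z) = z*(8 + I²) (Q(I, z) = (I² + 4*(6 - 4))*z = (I² + 4*2)*z = (I² + 8)*z = (8 + I²)*z = z*(8 + I²))
Q(q, 15) + a(20, -12) = 15*(8 + 3²) - 12 = 15*(8 + 9) - 12 = 15*17 - 12 = 255 - 12 = 243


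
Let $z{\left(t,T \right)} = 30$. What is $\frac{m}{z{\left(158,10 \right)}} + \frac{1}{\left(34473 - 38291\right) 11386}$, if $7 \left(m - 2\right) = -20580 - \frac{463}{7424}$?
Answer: $- \frac{553114405130533}{5647849500160} \approx -97.934$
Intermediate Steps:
$m = - \frac{152682447}{51968}$ ($m = 2 + \frac{-20580 - \frac{463}{7424}}{7} = 2 + \frac{1}{7} \left(- \frac{152786383}{7424}\right) = 2 - \frac{152786383}{51968} = - \frac{152682447}{51968} \approx -2938.0$)
$\frac{m}{z{\left(158,10 \right)}} + \frac{1}{\left(34473 - 38291\right) 11386} = - \frac{152682447}{51968 \cdot 30} + \frac{1}{\left(34473 - 38291\right) 11386} = \left(- \frac{152682447}{51968}\right) \frac{1}{30} + \frac{1}{-3818} \cdot \frac{1}{11386} = - \frac{50894149}{519680} - \frac{1}{43471748} = - \frac{553114405130533}{5647849500160}$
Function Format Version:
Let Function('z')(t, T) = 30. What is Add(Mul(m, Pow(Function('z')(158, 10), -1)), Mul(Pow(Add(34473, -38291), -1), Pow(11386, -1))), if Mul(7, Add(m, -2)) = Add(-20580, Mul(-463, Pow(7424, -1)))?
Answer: Rational(-553114405130533, 5647849500160) ≈ -97.934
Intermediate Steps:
m = Rational(-152682447, 51968) (m = Add(2, Mul(Rational(1, 7), Add(-20580, Mul(-463, Pow(7424, -1))))) = Add(2, Mul(Rational(1, 7), Add(-20580, Mul(-463, Rational(1, 7424))))) = Add(2, Mul(Rational(1, 7), Add(-20580, Rational(-463, 7424)))) = Add(2, Mul(Rational(1, 7), Rational(-152786383, 7424))) = Add(2, Rational(-152786383, 51968)) = Rational(-152682447, 51968) ≈ -2938.0)
Add(Mul(m, Pow(Function('z')(158, 10), -1)), Mul(Pow(Add(34473, -38291), -1), Pow(11386, -1))) = Add(Mul(Rational(-152682447, 51968), Pow(30, -1)), Mul(Pow(Add(34473, -38291), -1), Pow(11386, -1))) = Add(Mul(Rational(-152682447, 51968), Rational(1, 30)), Mul(Pow(-3818, -1), Rational(1, 11386))) = Add(Rational(-50894149, 519680), Mul(Rational(-1, 3818), Rational(1, 11386))) = Add(Rational(-50894149, 519680), Rational(-1, 43471748)) = Rational(-553114405130533, 5647849500160)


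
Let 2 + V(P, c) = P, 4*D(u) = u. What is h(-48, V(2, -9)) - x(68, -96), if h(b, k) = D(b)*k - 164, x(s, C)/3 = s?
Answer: -368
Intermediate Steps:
x(s, C) = 3*s
D(u) = u/4
V(P, c) = -2 + P
h(b, k) = -164 + b*k/4 (h(b, k) = (b/4)*k - 164 = b*k/4 - 164 = -164 + b*k/4)
h(-48, V(2, -9)) - x(68, -96) = (-164 + (¼)*(-48)*(-2 + 2)) - 3*68 = (-164 + (¼)*(-48)*0) - 1*204 = (-164 + 0) - 204 = -164 - 204 = -368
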